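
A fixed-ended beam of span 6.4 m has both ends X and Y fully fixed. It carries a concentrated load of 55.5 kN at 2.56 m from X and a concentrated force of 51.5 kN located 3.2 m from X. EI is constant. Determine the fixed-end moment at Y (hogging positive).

M_Y = 75.3 kN·m

Release both end moments; the primary structure is a simply-supported span XY with redundants M_X and M_Y.
Simple-span end rotations at X and Y under the given loads:
  at X: point load 55.5 at a = 2.56: Pab(L + b)/(6LEI) = 145.5/EI
  at Y: point load 55.5 at a = 2.56: Pab(L + a)/(6LEI) = 127.3/EI
  at X: point load 51.5 at a = 3.2: Pab(L + b)/(6LEI) = 131.8/EI
  at Y: point load 51.5 at a = 3.2: Pab(L + a)/(6LEI) = 131.8/EI
  θ_X0 = 277.3/EI,  θ_Y0 = 259.1/EI
Flexibility coefficients: a unit moment at one end gives L/(3EI) there and L/(6EI) at the far end, so f₁₁ = f₂₂ = 2.133/EI and f₁₂ = f₂₁ = 1.067/EI.
Compatibility — zero rotation at each built-in end:
  2.133 M_X + 1.067 M_Y = 277.3
  1.067 M_X + 2.133 M_Y = 259.1
Solving the pair gives M_X = 92.35 kN·m and M_Y = 75.3 kN·m (hogging).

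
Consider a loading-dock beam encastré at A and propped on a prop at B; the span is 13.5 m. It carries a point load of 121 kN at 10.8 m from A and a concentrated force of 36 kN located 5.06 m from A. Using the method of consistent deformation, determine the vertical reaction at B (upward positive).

R_B = 91.82 kN

Release the roller at B. Primary structure: cantilever fixed at A.
Primary-structure tip deflection at B by superposition:
  point load 121 at a = 10.8: Pa²(3L − a)/(6EI) = 69862/EI
  point load 36 at a = 5.06: Pa²(3L − a)/(6EI) = 5444/EI
  δ_0 = 75306/EI
Flexibility coefficient — unit upward force at B: δ_{BB} = L³/(3EI) = 820.1/EI.
The prop prevents deflection at B: R_B = δ_0/δ_{BB} = 75306/820.1 = 91.82 kN.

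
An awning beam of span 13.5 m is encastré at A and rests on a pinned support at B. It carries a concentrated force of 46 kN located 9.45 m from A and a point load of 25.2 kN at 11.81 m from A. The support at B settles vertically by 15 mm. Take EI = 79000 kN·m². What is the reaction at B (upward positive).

Release the roller at B. Primary structure: cantilever fixed at A.
Free-end deflection of the primary structure under the applied loading (downward +):
  point load 46 at a = 9.45: Pa²(3L − a)/(6EI) = 21258/EI
  point load 25.2 at a = 11.81: Pa²(3L − a)/(6EI) = 16807/EI
  δ_0 = 38065/EI
Flexibility coefficient — unit upward force at B: δ_{BB} = L³/(3EI) = 820.1/EI.
With EI = 79000 kN·m²: δ_0 = 0.48184 m and δ_{BB} = 0.010381 m/kN.
Compatibility — the beam at B must follow the support down by 0.015 m: δ_0 − R_B·δ_{BB} = 0.015, so R_B = (0.48184 − 0.015)/0.010381 = 44.97 kN.

R_B = 44.97 kN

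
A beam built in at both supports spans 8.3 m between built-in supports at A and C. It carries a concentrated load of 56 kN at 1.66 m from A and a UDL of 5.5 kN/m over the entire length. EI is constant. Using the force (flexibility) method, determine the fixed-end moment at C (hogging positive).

M_C = 46.45 kN·m

Release both end moments; the primary structure is a simply-supported span AC with redundants M_A and M_C.
End rotations of the released simple span under the applied load (×1/EI):
  at A: point load 56 at a = 1.66: Pab(L + b)/(6LEI) = 185.2/EI
  at C: point load 56 at a = 1.66: Pab(L + a)/(6LEI) = 123.5/EI
  at A: UDL 5.5: wL³/(24EI) = 131/EI
  at C: UDL 5.5: wL³/(24EI) = 131/EI
  θ_A0 = 316.2/EI,  θ_C0 = 254.5/EI
Flexibility coefficients: a unit moment at one end gives L/(3EI) there and L/(6EI) at the far end, so f₁₁ = f₂₂ = 2.767/EI and f₁₂ = f₂₁ = 1.383/EI.
Compatibility — zero rotation at each built-in end:
  2.767 M_A + 1.383 M_C = 316.2
  1.383 M_A + 2.767 M_C = 254.5
Solving the pair gives M_A = 91.07 kN·m and M_C = 46.45 kN·m (hogging).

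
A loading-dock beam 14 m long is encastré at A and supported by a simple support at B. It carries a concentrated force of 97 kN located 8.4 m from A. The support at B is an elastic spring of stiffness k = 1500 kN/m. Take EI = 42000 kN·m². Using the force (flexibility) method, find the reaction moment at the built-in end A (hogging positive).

M_A = 245.6 kN·m

Remove the prop at B; the released (primary) structure is a cantilever built in at A.
Free-end deflection of the primary structure under the applied loading (downward +):
  point load 97 at a = 8.4: Pa²(3L − a)/(6EI) = 38328/EI
Tip deflection under a unit load at B: L³/(3EI) = 914.7/EI.
With EI = 42000 kN·m²: δ_0 = 0.91258 m and δ_{BB} = 0.021778 m/kN.
Compatibility — the spring shortens by R_B/k under the reaction it provides: δ_0 − R_B·δ_{BB} = R_B/k. With 1/k = 0.000667 m/kN, R_B = δ_0 / (δ_{BB} + 1/k) = 0.91258 / (0.021778 + 0.000667) = 40.66 kN.
Moment equilibrium about A: M_A = Σ(load moments about A) − R_B·L = 814.8 − 40.66×14 = 245.6 kN·m.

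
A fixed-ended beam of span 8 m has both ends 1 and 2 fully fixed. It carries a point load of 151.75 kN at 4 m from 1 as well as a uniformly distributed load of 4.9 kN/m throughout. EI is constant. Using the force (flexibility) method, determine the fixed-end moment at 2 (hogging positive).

M_2 = 177.9 kN·m

Release both end moments; the primary structure is a simply-supported span 12 with redundants M_1 and M_2.
End rotations of the released simple span under the applied load (×1/EI):
  at 1: point load 151.75 at a = 4: Pab(L + b)/(6LEI) = 607/EI
  at 2: point load 151.75 at a = 4: Pab(L + a)/(6LEI) = 607/EI
  at 1: UDL 4.9: wL³/(24EI) = 104.5/EI
  at 2: UDL 4.9: wL³/(24EI) = 104.5/EI
  θ_10 = 711.5/EI,  θ_20 = 711.5/EI
Flexibility coefficients: a unit moment at one end gives L/(3EI) there and L/(6EI) at the far end, so f₁₁ = f₂₂ = 2.667/EI and f₁₂ = f₂₁ = 1.333/EI.
Compatibility — zero rotation at each built-in end:
  2.667 M_1 + 1.333 M_2 = 711.5
  1.333 M_1 + 2.667 M_2 = 711.5
Solving the pair gives M_1 = 177.9 kN·m and M_2 = 177.9 kN·m (hogging).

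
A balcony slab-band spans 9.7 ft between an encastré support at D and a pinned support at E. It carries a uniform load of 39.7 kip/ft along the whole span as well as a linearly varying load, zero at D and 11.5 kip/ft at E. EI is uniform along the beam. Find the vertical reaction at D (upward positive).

Choose R_E as the redundant. The primary structure is the cantilever fixed at D.
Downward deflection at the released point E due to the loads:
  UDL 39.7: wL⁴/(8EI) = 43933/EI
  triangular load, peak 11.5 at the free end: 11w₀L⁴/(120EI) = 9332/EI
  δ_0 = 53265/EI
Flexibility coefficient — unit upward force at E: δ_{EE} = L³/(3EI) = 304.2/EI.
Compatibility at E: δ_0 − R_E·δ_{EE} = 0, so R_E = 53265/304.2 = 175.1 kip.
Vertical equilibrium: R_D = ΣP − R_E = 440.9 − 175.1 = 265.8 kip.

R_D = 265.8 kip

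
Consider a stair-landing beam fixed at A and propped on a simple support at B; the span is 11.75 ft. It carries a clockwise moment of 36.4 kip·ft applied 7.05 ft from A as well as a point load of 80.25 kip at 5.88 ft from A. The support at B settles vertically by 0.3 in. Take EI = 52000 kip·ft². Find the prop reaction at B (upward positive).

Take the reaction at B as the redundant and release it; the primary structure is a cantilever fixed at A.
Free-end deflection of the primary structure under the applied loading (downward +):
  clockwise couple 36.4 at a = 7.05: M₀a(2L − a)/(2EI) = 2111/EI
  point load 80.25 at a = 5.88: Pa²(3L − a)/(6EI) = 13582/EI
  δ_0 = 15692/EI
Flexibility coefficient — unit upward force at B: δ_{BB} = L³/(3EI) = 540.7/EI.
With EI = 52000 kip·ft²: δ_0 = 0.30178 ft and δ_{BB} = 0.010399 ft/kip.
Compatibility — the beam at B must follow the support down by 0.025 ft: δ_0 − R_B·δ_{BB} = 0.025, so R_B = (0.30178 − 0.025)/0.010399 = 26.62 kip.

R_B = 26.62 kip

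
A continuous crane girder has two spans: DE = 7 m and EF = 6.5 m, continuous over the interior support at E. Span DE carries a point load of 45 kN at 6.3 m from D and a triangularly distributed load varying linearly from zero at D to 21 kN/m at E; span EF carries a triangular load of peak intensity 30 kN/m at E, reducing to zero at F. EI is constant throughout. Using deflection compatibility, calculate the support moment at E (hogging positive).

M_E = 90.22 kN·m

Release continuity at E by inserting a hinge; the redundant is the internal moment M_E. The primary structure is two simply-supported spans DE and EF.
Rotations at E on the released spans (each span's end-slope, ×1/EI):
  span DE: point load 45 at a = 6.3: Pab(L + a)/(6LEI) = 62.84/EI
  span DE: triangular load, peak 21: w₀L³/(45EI) = 160.1/EI
  span EF: triangular load, peak 30: w₀L³/(45EI) = 183.1/EI
  relative rotation θ_0 = (222.9 + 183.1)/EI = 406/EI
A unit hogging moment at E produces rotation L₁/(3EI) + L₂/(3EI) = 4.5/EI.
Slope continuity at E: θ_0 = M_E·4.5/EI, so M_E = 406/4.5 = 90.22 kN·m (hogging).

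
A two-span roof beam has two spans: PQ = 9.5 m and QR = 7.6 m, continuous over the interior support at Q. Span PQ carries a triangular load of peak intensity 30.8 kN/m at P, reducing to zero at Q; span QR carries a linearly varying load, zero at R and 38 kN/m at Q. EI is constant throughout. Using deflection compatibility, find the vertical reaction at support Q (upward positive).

R_Q = 181.8 kN

Insert a hinge at Q; M_Q is the redundant, and each span becomes simply supported.
Rotations at Q on the released spans (each span's end-slope, ×1/EI):
  span PQ: triangular load, peak 30.8: 7w₀L³/(360EI) = 513.5/EI
  span QR: triangular load, peak 38: w₀L³/(45EI) = 370.7/EI
  relative rotation θ_0 = (513.5 + 370.7)/EI = 884.2/EI
A unit hogging moment at Q produces rotation L₁/(3EI) + L₂/(3EI) = 5.7/EI.
Compatibility: M_Q·(L₁+L₂)/(3EI) = θ_0, giving M_Q = 155.1 kN·m (hogging).
Span PQ, ΣM about P with M_Q applied at Q: R_Q^{PQ}·9.5 = 463.3 + 155.1, so R_Q^{PQ} = 65.09 kN and R_P = 146.3 − 65.09 = 81.21 kN.
Span QR, ΣM about R: R_Q^{QR}·7.6 = 731.6 + 155.1, so R_Q^{QR} = 116.7 kN and R_R = 144.4 − 116.7 = 27.72 kN.
R_Q = 65.09 + 116.7 = 181.8 kN.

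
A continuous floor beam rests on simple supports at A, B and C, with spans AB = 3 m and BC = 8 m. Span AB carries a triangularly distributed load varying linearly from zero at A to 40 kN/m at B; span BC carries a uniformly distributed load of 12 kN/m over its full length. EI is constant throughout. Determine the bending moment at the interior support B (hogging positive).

M_B = 76.36 kN·m

Release continuity at B by inserting a hinge; the redundant is the internal moment M_B. The primary structure is two simply-supported spans AB and BC.
Discontinuity in slope at B on the released structure — sum the simple-span end rotations:
  span AB: triangular load, peak 40: w₀L³/(45EI) = 24/EI
  span BC: UDL 12: wL³/(24EI) = 256/EI
  relative rotation θ_0 = (24 + 256)/EI = 280/EI
A unit hogging moment at B produces rotation L₁/(3EI) + L₂/(3EI) = 3.667/EI.
Slope continuity at B: θ_0 = M_B·3.667/EI, so M_B = 280/3.667 = 76.36 kN·m (hogging).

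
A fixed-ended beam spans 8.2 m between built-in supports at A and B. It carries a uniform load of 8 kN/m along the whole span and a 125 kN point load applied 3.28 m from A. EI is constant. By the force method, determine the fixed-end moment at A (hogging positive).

Take the two fixed-end moments M_A, M_B as redundants; the released structure is the simple span AB.
Simple-span end rotations at A and B under the given loads:
  at A: UDL 8: wL³/(24EI) = 183.8/EI
  at B: UDL 8: wL³/(24EI) = 183.8/EI
  at A: point load 125 at a = 3.28: Pab(L + b)/(6LEI) = 537.9/EI
  at B: point load 125 at a = 3.28: Pab(L + a)/(6LEI) = 470.7/EI
  θ_A0 = 721.7/EI,  θ_B0 = 654.5/EI
Flexibility coefficients: a unit moment at one end gives L/(3EI) there and L/(6EI) at the far end, so f₁₁ = f₂₂ = 2.733/EI and f₁₂ = f₂₁ = 1.367/EI.
Compatibility — zero rotation at each built-in end:
  2.733 M_A + 1.367 M_B = 721.7
  1.367 M_A + 2.733 M_B = 654.5
Solving the pair gives M_A = 192.4 kN·m and M_B = 143.2 kN·m (hogging).

M_A = 192.4 kN·m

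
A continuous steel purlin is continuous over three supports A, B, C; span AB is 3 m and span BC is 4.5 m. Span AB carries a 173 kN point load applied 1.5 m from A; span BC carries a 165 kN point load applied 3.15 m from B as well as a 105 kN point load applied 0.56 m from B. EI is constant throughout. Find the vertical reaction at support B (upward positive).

R_B = 299.4 kN

Insert a hinge at B; M_B is the redundant, and each span becomes simply supported.
End slopes at the hinge B, treating each span as simply supported:
  span AB: point load 173 at a = 1.5: Pab(L + a)/(6LEI) = 97.31/EI
  span BC: point load 165 at a = 3.15: Pab(L + b)/(6LEI) = 152/EI
  span BC: point load 105 at a = 0.56: Pab(L + b)/(6LEI) = 72.42/EI
  relative rotation θ_0 = (97.31 + 224.4)/EI = 321.8/EI
A unit hogging moment at B produces rotation L₁/(3EI) + L₂/(3EI) = 2.5/EI.
Compatibility: M_B·(L₁+L₂)/(3EI) = θ_0, giving M_B = 128.7 kN·m (hogging).
Span AB, ΣM about A with M_B applied at B: R_B^{AB}·3 = 259.5 + 128.7, so R_B^{AB} = 129.4 kN and R_A = 173 − 129.4 = 43.6 kN.
Span BC, ΣM about C: R_B^{BC}·4.5 = 636.5 + 128.7, so R_B^{BC} = 170 kN and R_C = 270 − 170 = 99.97 kN.
R_B = 129.4 + 170 = 299.4 kN.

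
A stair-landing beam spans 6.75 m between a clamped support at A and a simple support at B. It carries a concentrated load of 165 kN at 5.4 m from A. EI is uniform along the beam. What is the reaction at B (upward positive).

Take the reaction at B as the redundant and release it; the primary structure is a cantilever fixed at A.
Primary-structure tip deflection at B by superposition:
  point load 165 at a = 5.4: Pa²(3L − a)/(6EI) = 11908/EI
Tip deflection under a unit load at B: L³/(3EI) = 102.5/EI.
The prop prevents deflection at B: R_B = δ_0/δ_{BB} = 11908/102.5 = 116.2 kN.

R_B = 116.2 kN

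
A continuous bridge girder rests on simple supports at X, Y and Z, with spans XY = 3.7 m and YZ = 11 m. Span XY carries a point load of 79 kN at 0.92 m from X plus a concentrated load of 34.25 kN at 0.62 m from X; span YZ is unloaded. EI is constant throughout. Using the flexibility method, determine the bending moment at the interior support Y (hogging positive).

Release continuity at Y by inserting a hinge; the redundant is the internal moment M_Y. The primary structure is two simply-supported spans XY and YZ.
Rotations at Y on the released spans (each span's end-slope, ×1/EI):
  span XY: point load 79 at a = 0.92: Pab(L + a)/(6LEI) = 42.05/EI
  span XY: point load 34.25 at a = 0.62: Pab(L + a)/(6LEI) = 12.73/EI
  relative rotation θ_0 = (54.78 + 0)/EI = 54.78/EI
A unit hogging moment at Y produces rotation L₁/(3EI) + L₂/(3EI) = 4.9/EI.
Compatibility: M_Y·(L₁+L₂)/(3EI) = θ_0, giving M_Y = 11.18 kN·m (hogging).

M_Y = 11.18 kN·m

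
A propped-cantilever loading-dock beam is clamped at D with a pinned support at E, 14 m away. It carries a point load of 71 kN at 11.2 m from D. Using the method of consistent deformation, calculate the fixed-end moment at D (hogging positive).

M_D = 95.42 kN·m

Take the reaction at E as the redundant and release it; the primary structure is a cantilever fixed at D.
Downward deflection at the released point E due to the loads:
  point load 71 at a = 11.2: Pa²(3L − a)/(6EI) = 45719/EI
Flexibility coefficient — unit upward force at E: δ_{EE} = L³/(3EI) = 914.7/EI.
Compatibility at E: δ_0 − R_E·δ_{EE} = 0, so R_E = 45719/914.7 = 49.98 kN.
Moment equilibrium about D: M_D = Σ(load moments about D) − R_E·L = 795.2 − 49.98×14 = 95.42 kN·m.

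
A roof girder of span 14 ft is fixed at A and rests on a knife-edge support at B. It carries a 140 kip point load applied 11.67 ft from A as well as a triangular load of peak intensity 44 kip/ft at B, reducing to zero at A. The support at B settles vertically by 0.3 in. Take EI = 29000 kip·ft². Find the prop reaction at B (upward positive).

R_B = 274 kip

Choose R_B as the redundant. The primary structure is the cantilever fixed at A.
Deflection at B on the released cantilever, summing each load's contribution:
  point load 140 at a = 11.67: Pa²(3L − a)/(6EI) = 96381/EI
  triangular load, peak 44 at the free end: 11w₀L⁴/(120EI) = 154945/EI
  δ_0 = 251325/EI
Flexibility coefficient — unit upward force at B: δ_{BB} = L³/(3EI) = 914.7/EI.
With EI = 29000 kip·ft²: δ_0 = 8.6664 ft and δ_{BB} = 0.03154 ft/kip.
Compatibility — the beam at B must follow the support down by 0.025 ft: δ_0 − R_B·δ_{BB} = 0.025, so R_B = (8.6664 − 0.025)/0.03154 = 274 kip.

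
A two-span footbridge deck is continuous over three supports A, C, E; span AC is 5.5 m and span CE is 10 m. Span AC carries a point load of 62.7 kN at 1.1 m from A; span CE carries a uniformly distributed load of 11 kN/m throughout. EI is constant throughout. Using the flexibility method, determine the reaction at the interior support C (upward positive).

Take M_C as the redundant. Released structure: two simple spans AC and CE with a hinge at C.
End slopes at the hinge C, treating each span as simply supported:
  span AC: point load 62.7 at a = 1.1: Pab(L + a)/(6LEI) = 60.69/EI
  span CE: UDL 11: wL³/(24EI) = 458.3/EI
  relative rotation θ_0 = (60.69 + 458.3)/EI = 519/EI
A unit hogging moment at C produces rotation L₁/(3EI) + L₂/(3EI) = 5.167/EI.
Slope continuity at C: θ_0 = M_C·5.167/EI, so M_C = 519/5.167 = 100.5 kN·m (hogging).
Span AC, ΣM about A with M_C applied at C: R_C^{AC}·5.5 = 68.97 + 100.5, so R_C^{AC} = 30.8 kN and R_A = 62.7 − 30.8 = 31.9 kN.
Span CE, ΣM about E: R_C^{CE}·10 = 550 + 100.5, so R_C^{CE} = 65.05 kN and R_E = 110 − 65.05 = 44.95 kN.
R_C = 30.8 + 65.05 = 95.85 kN.

R_C = 95.85 kN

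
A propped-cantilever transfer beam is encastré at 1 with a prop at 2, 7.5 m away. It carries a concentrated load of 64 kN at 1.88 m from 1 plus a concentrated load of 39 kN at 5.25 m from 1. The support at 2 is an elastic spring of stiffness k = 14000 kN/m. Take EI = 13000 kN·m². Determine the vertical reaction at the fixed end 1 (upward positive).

R_1 = 75.68 kN

Release the roller at 2. Primary structure: cantilever fixed at 1.
Downward deflection at the released point 2 due to the loads:
  point load 64 at a = 1.88: Pa²(3L − a)/(6EI) = 777.4/EI
  point load 39 at a = 5.25: Pa²(3L − a)/(6EI) = 3090/EI
  δ_0 = 3868/EI
Tip deflection under a unit load at 2: L³/(3EI) = 140.6/EI.
With EI = 13000 kN·m²: δ_0 = 0.29752 m and δ_{22} = 0.010817 m/kN.
Compatibility — the spring shortens by R_2/k under the reaction it provides: δ_0 − R_2·δ_{22} = R_2/k. With 1/k = 0.000071 m/kN, R_2 = δ_0 / (δ_{22} + 1/k) = 0.29752 / (0.010817 + 0.000071) = 27.32 kN.
Vertical equilibrium: R_1 = ΣP − R_2 = 103 − 27.32 = 75.68 kN.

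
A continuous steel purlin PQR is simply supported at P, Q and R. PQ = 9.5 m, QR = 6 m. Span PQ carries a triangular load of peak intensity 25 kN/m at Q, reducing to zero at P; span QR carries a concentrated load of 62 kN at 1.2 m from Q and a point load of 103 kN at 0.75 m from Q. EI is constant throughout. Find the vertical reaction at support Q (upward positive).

Insert a hinge at Q; M_Q is the redundant, and each span becomes simply supported.
Rotations at Q on the released spans (each span's end-slope, ×1/EI):
  span PQ: triangular load, peak 25: w₀L³/(45EI) = 476.3/EI
  span QR: point load 62 at a = 1.2: Pab(L + b)/(6LEI) = 107.1/EI
  span QR: point load 103 at a = 0.75: Pab(L + b)/(6LEI) = 126.7/EI
  relative rotation θ_0 = (476.3 + 233.9)/EI = 710.2/EI
A unit hogging moment at Q produces rotation L₁/(3EI) + L₂/(3EI) = 5.167/EI.
Slope continuity at Q: θ_0 = M_Q·5.167/EI, so M_Q = 710.2/5.167 = 137.5 kN·m (hogging).
Span PQ, ΣM about P with M_Q applied at Q: R_Q^{PQ}·9.5 = 752.1 + 137.5, so R_Q^{PQ} = 93.64 kN and R_P = 118.8 − 93.64 = 25.11 kN.
Span QR, ΣM about R: R_Q^{QR}·6 = 838.4 + 137.5, so R_Q^{QR} = 162.6 kN and R_R = 165 − 162.6 = 2.366 kN.
R_Q = 93.64 + 162.6 = 256.3 kN.

R_Q = 256.3 kN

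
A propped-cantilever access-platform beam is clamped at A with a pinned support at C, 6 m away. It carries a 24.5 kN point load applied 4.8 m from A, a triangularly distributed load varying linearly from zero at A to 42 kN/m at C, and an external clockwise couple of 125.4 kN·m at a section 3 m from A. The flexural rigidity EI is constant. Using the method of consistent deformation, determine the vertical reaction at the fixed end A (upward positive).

Choose R_C as the redundant. The primary structure is the cantilever fixed at A.
Downward deflection at the released point C due to the loads:
  point load 24.5 at a = 4.8: Pa²(3L − a)/(6EI) = 1242/EI
  triangular load, peak 42 at the free end: 11w₀L⁴/(120EI) = 4990/EI
  clockwise couple 125.4 at a = 3: M₀a(2L − a)/(2EI) = 1693/EI
  δ_0 = 7924/EI
Flexibility coefficient — unit upward force at C: δ_{CC} = L³/(3EI) = 72/EI.
Compatibility at C: δ_0 − R_C·δ_{CC} = 0, so R_C = 7924/72 = 110.1 kN.
Vertical equilibrium: R_A = ΣP − R_C = 150.5 − 110.1 = 40.44 kN.

R_A = 40.44 kN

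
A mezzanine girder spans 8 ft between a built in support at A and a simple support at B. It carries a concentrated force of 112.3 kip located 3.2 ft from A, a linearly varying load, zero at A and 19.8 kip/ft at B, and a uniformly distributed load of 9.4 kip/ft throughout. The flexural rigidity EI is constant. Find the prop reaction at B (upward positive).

R_B = 95.12 kip

Remove the prop at B; the released (primary) structure is a cantilever built in at A.
Primary-structure tip deflection at B by superposition:
  point load 112.3 at a = 3.2: Pa²(3L − a)/(6EI) = 3987/EI
  triangular load, peak 19.8 at the free end: 11w₀L⁴/(120EI) = 7434/EI
  UDL 9.4: wL⁴/(8EI) = 4813/EI
  δ_0 = 16234/EI
Flexibility coefficient — unit upward force at B: δ_{BB} = L³/(3EI) = 170.7/EI.
Compatibility at B: δ_0 − R_B·δ_{BB} = 0, so R_B = 16234/170.7 = 95.12 kip.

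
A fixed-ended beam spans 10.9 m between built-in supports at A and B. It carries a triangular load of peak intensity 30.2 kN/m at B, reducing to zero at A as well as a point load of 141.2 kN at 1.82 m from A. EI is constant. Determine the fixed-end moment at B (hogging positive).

Release both end moments; the primary structure is a simply-supported span AB with redundants M_A and M_B.
On the primary (simply-supported) span, the end slopes from the loading are:
  at A: triangular load, peak 30.2: 7w₀L³/(360EI) = 760.5/EI
  at B: triangular load, peak 30.2: w₀L³/(45EI) = 869.1/EI
  at A: point load 141.2 at a = 1.82: Pab(L + b)/(6LEI) = 712.9/EI
  at B: point load 141.2 at a = 1.82: Pab(L + a)/(6LEI) = 453.8/EI
  θ_A0 = 1473/EI,  θ_B0 = 1323/EI
Flexibility coefficients: a unit moment at one end gives L/(3EI) there and L/(6EI) at the far end, so f₁₁ = f₂₂ = 3.633/EI and f₁₂ = f₂₁ = 1.817/EI.
Compatibility — zero rotation at each built-in end:
  3.633 M_A + 1.817 M_B = 1473
  1.817 M_A + 3.633 M_B = 1323
Solving the pair gives M_A = 297.9 kN·m and M_B = 215.1 kN·m (hogging).

M_B = 215.1 kN·m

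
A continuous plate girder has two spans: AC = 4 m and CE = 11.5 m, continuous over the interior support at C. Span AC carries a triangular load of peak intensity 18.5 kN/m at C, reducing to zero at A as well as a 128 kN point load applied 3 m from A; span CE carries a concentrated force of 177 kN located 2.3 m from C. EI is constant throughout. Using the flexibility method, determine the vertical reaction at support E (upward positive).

Take M_C as the redundant. Released structure: two simple spans AC and CE with a hinge at C.
Discontinuity in slope at C on the released structure — sum the simple-span end rotations:
  span AC: triangular load, peak 18.5: w₀L³/(45EI) = 26.31/EI
  span AC: point load 128 at a = 3: Pab(L + a)/(6LEI) = 112/EI
  span CE: point load 177 at a = 2.3: Pab(L + b)/(6LEI) = 1124/EI
  relative rotation θ_0 = (138.3 + 1124)/EI = 1262/EI
A unit hogging moment at C produces rotation L₁/(3EI) + L₂/(3EI) = 5.167/EI.
Compatibility: M_C·(L₁+L₂)/(3EI) = θ_0, giving M_C = 244.2 kN·m (hogging).
Span CE, ΣM about E: R_C^{CE}·11.5 = 1628 + 244.2, so R_C^{CE} = 162.8 kN and R_E = 177 − 162.8 = 14.16 kN.

R_E = 14.16 kN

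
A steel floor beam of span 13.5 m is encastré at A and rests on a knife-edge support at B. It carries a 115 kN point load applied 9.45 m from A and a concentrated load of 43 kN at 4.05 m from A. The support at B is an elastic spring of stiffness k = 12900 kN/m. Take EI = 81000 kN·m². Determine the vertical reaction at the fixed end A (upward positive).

Take the reaction at B as the redundant and release it; the primary structure is a cantilever fixed at A.
Free-end deflection of the primary structure under the applied loading (downward +):
  point load 115 at a = 9.45: Pa²(3L − a)/(6EI) = 53146/EI
  point load 43 at a = 4.05: Pa²(3L − a)/(6EI) = 4285/EI
  δ_0 = 57431/EI
Flexibility coefficient — unit upward force at B: δ_{BB} = L³/(3EI) = 820.1/EI.
With EI = 81000 kN·m²: δ_0 = 0.70902 m and δ_{BB} = 0.010125 m/kN.
Compatibility — the spring shortens by R_B/k under the reaction it provides: δ_0 − R_B·δ_{BB} = R_B/k. With 1/k = 0.000078 m/kN, R_B = δ_0 / (δ_{BB} + 1/k) = 0.70902 / (0.010125 + 0.000078) = 69.49 kN.
Vertical equilibrium: R_A = ΣP − R_B = 158 − 69.49 = 88.51 kN.

R_A = 88.51 kN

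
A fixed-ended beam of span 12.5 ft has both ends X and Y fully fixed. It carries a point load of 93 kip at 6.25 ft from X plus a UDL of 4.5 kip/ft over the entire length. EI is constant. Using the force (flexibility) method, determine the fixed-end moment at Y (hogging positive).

M_Y = 203.9 kip·ft

Take the two fixed-end moments M_X, M_Y as redundants; the released structure is the simple span XY.
Simple-span end rotations at X and Y under the given loads:
  at X: point load 93 at a = 6.25: Pab(L + b)/(6LEI) = 908.2/EI
  at Y: point load 93 at a = 6.25: Pab(L + a)/(6LEI) = 908.2/EI
  at X: UDL 4.5: wL³/(24EI) = 366.2/EI
  at Y: UDL 4.5: wL³/(24EI) = 366.2/EI
  θ_X0 = 1274/EI,  θ_Y0 = 1274/EI
Flexibility coefficients: a unit moment at one end gives L/(3EI) there and L/(6EI) at the far end, so f₁₁ = f₂₂ = 4.167/EI and f₁₂ = f₂₁ = 2.083/EI.
Compatibility — zero rotation at each built-in end:
  4.167 M_X + 2.083 M_Y = 1274
  2.083 M_X + 4.167 M_Y = 1274
Solving the pair gives M_X = 203.9 kip·ft and M_Y = 203.9 kip·ft (hogging).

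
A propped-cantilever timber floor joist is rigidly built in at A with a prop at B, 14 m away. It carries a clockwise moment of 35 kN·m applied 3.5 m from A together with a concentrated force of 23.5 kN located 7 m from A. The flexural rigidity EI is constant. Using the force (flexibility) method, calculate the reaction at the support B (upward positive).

R_B = 8.984 kN

Release the roller at B. Primary structure: cantilever fixed at A.
Deflection at B on the released cantilever, summing each load's contribution:
  clockwise couple 35 at a = 3.5: M₀a(2L − a)/(2EI) = 1501/EI
  point load 23.5 at a = 7: Pa²(3L − a)/(6EI) = 6717/EI
  δ_0 = 8218/EI
Tip deflection under a unit load at B: L³/(3EI) = 914.7/EI.
The prop prevents deflection at B: R_B = δ_0/δ_{BB} = 8218/914.7 = 8.984 kN.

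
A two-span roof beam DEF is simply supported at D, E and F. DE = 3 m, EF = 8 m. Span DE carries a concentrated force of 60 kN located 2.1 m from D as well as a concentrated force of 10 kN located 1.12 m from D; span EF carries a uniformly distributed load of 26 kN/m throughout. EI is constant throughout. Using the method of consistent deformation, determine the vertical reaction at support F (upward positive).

Insert a hinge at E; M_E is the redundant, and each span becomes simply supported.
End slopes at the hinge E, treating each span as simply supported:
  span DE: point load 60 at a = 2.1: Pab(L + a)/(6LEI) = 32.13/EI
  span DE: point load 10 at a = 1.12: Pab(L + a)/(6LEI) = 4.819/EI
  span EF: UDL 26: wL³/(24EI) = 554.7/EI
  relative rotation θ_0 = (36.95 + 554.7)/EI = 591.6/EI
A unit hogging moment at E produces rotation L₁/(3EI) + L₂/(3EI) = 3.667/EI.
Compatibility: M_E·(L₁+L₂)/(3EI) = θ_0, giving M_E = 161.3 kN·m (hogging).
Span EF, ΣM about F: R_E^{EF}·8 = 832 + 161.3, so R_E^{EF} = 124.2 kN and R_F = 208 − 124.2 = 83.83 kN.

R_F = 83.83 kN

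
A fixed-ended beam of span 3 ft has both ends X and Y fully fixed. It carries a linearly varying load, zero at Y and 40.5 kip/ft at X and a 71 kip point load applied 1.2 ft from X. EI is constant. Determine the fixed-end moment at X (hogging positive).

M_X = 48.9 kip·ft

Take the two fixed-end moments M_X, M_Y as redundants; the released structure is the simple span XY.
End rotations of the released simple span under the applied load (×1/EI):
  at X: triangular load, peak 40.5: w₀L³/(45EI) = 24.3/EI
  at Y: triangular load, peak 40.5: 7w₀L³/(360EI) = 21.26/EI
  at X: point load 71 at a = 1.2: Pab(L + b)/(6LEI) = 40.9/EI
  at Y: point load 71 at a = 1.2: Pab(L + a)/(6LEI) = 35.78/EI
  θ_X0 = 65.2/EI,  θ_Y0 = 57.05/EI
Flexibility coefficients: a unit moment at one end gives L/(3EI) there and L/(6EI) at the far end, so f₁₁ = f₂₂ = 1/EI and f₁₂ = f₂₁ = 0.5/EI.
Compatibility — zero rotation at each built-in end:
  1 M_X + 0.5 M_Y = 65.2
  0.5 M_X + 1 M_Y = 57.05
Solving the pair gives M_X = 48.9 kip·ft and M_Y = 32.6 kip·ft (hogging).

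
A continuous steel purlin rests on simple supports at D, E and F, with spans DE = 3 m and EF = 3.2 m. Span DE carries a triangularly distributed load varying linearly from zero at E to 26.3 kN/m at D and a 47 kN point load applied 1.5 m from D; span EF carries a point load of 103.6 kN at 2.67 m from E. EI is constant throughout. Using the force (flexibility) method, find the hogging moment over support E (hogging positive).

M_E = 33.25 kN·m

Release continuity at E by inserting a hinge; the redundant is the internal moment M_E. The primary structure is two simply-supported spans DE and EF.
Discontinuity in slope at E on the released structure — sum the simple-span end rotations:
  span DE: triangular load, peak 26.3: 7w₀L³/(360EI) = 13.81/EI
  span DE: point load 47 at a = 1.5: Pab(L + a)/(6LEI) = 26.44/EI
  span EF: point load 103.6 at a = 2.67: Pab(L + b)/(6LEI) = 28.48/EI
  relative rotation θ_0 = (40.24 + 28.48)/EI = 68.73/EI
A unit hogging moment at E produces rotation L₁/(3EI) + L₂/(3EI) = 2.067/EI.
Slope continuity at E: θ_0 = M_E·2.067/EI, so M_E = 68.73/2.067 = 33.25 kN·m (hogging).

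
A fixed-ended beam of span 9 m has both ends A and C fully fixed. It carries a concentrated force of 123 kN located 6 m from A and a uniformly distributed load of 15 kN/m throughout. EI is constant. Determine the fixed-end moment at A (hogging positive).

Take the two fixed-end moments M_A, M_C as redundants; the released structure is the simple span AC.
On the primary (simply-supported) span, the end slopes from the loading are:
  at A: point load 123 at a = 6: Pab(L + b)/(6LEI) = 492/EI
  at C: point load 123 at a = 6: Pab(L + a)/(6LEI) = 615/EI
  at A: UDL 15: wL³/(24EI) = 455.6/EI
  at C: UDL 15: wL³/(24EI) = 455.6/EI
  θ_A0 = 947.6/EI,  θ_C0 = 1071/EI
Flexibility coefficients: a unit moment at one end gives L/(3EI) there and L/(6EI) at the far end, so f₁₁ = f₂₂ = 3/EI and f₁₂ = f₂₁ = 1.5/EI.
Compatibility — zero rotation at each built-in end:
  3 M_A + 1.5 M_C = 947.6
  1.5 M_A + 3 M_C = 1071
Solving the pair gives M_A = 183.2 kN·m and M_C = 265.2 kN·m (hogging).

M_A = 183.2 kN·m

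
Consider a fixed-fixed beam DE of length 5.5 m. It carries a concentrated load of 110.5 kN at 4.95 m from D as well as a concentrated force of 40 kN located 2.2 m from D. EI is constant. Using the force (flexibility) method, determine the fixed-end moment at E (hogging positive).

M_E = 70.35 kN·m

Take the two fixed-end moments M_D, M_E as redundants; the released structure is the simple span DE.
On the primary (simply-supported) span, the end slopes from the loading are:
  at D: point load 110.5 at a = 4.95: Pab(L + b)/(6LEI) = 55.15/EI
  at E: point load 110.5 at a = 4.95: Pab(L + a)/(6LEI) = 95.26/EI
  at D: point load 40 at a = 2.2: Pab(L + b)/(6LEI) = 77.44/EI
  at E: point load 40 at a = 2.2: Pab(L + a)/(6LEI) = 67.76/EI
  θ_D0 = 132.6/EI,  θ_E0 = 163/EI
Flexibility coefficients: a unit moment at one end gives L/(3EI) there and L/(6EI) at the far end, so f₁₁ = f₂₂ = 1.833/EI and f₁₂ = f₂₁ = 0.9167/EI.
Compatibility — zero rotation at each built-in end:
  1.833 M_D + 0.9167 M_E = 132.6
  0.9167 M_D + 1.833 M_E = 163
Solving the pair gives M_D = 37.15 kN·m and M_E = 70.35 kN·m (hogging).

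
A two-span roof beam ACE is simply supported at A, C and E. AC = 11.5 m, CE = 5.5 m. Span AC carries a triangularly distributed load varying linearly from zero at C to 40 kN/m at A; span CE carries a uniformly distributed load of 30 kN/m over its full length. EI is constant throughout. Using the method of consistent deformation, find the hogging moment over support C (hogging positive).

Take M_C as the redundant. Released structure: two simple spans AC and CE with a hinge at C.
Discontinuity in slope at C on the released structure — sum the simple-span end rotations:
  span AC: triangular load, peak 40: 7w₀L³/(360EI) = 1183/EI
  span CE: UDL 30: wL³/(24EI) = 208/EI
  relative rotation θ_0 = (1183 + 208)/EI = 1391/EI
A unit hogging moment at C produces rotation L₁/(3EI) + L₂/(3EI) = 5.667/EI.
Slope continuity at C: θ_0 = M_C·5.667/EI, so M_C = 1391/5.667 = 245.4 kN·m (hogging).

M_C = 245.4 kN·m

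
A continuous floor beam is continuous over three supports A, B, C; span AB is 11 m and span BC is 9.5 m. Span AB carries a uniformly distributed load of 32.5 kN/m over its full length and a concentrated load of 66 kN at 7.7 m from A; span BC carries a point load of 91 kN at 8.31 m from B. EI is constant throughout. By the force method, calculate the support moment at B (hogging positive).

M_B = 358 kN·m

Take M_B as the redundant. Released structure: two simple spans AB and BC with a hinge at B.
End slopes at the hinge B, treating each span as simply supported:
  span AB: UDL 32.5: wL³/(24EI) = 1802/EI
  span AB: point load 66 at a = 7.7: Pab(L + a)/(6LEI) = 475.2/EI
  span BC: point load 91 at a = 8.31: Pab(L + b)/(6LEI) = 168.8/EI
  relative rotation θ_0 = (2278 + 168.8)/EI = 2446/EI
A unit hogging moment at B produces rotation L₁/(3EI) + L₂/(3EI) = 6.833/EI.
Slope continuity at B: θ_0 = M_B·6.833/EI, so M_B = 2446/6.833 = 358 kN·m (hogging).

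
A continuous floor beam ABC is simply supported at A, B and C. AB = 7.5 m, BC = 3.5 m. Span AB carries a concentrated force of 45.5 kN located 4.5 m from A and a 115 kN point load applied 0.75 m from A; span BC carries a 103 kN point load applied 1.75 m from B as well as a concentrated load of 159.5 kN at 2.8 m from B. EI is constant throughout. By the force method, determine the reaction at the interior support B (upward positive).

R_B = 169.3 kN

Release continuity at B by inserting a hinge; the redundant is the internal moment M_B. The primary structure is two simply-supported spans AB and BC.
End slopes at the hinge B, treating each span as simply supported:
  span AB: point load 45.5 at a = 4.5: Pab(L + a)/(6LEI) = 163.8/EI
  span AB: point load 115 at a = 0.75: Pab(L + a)/(6LEI) = 106.7/EI
  span BC: point load 103 at a = 1.75: Pab(L + b)/(6LEI) = 78.86/EI
  span BC: point load 159.5 at a = 2.8: Pab(L + b)/(6LEI) = 62.52/EI
  relative rotation θ_0 = (270.5 + 141.4)/EI = 411.9/EI
A unit hogging moment at B produces rotation L₁/(3EI) + L₂/(3EI) = 3.667/EI.
Slope continuity at B: θ_0 = M_B·3.667/EI, so M_B = 411.9/3.667 = 112.3 kN·m (hogging).
Span AB, ΣM about A with M_B applied at B: R_B^{AB}·7.5 = 291 + 112.3, so R_B^{AB} = 53.78 kN and R_A = 160.5 − 53.78 = 106.7 kN.
Span BC, ΣM about C: R_B^{BC}·3.5 = 291.9 + 112.3, so R_B^{BC} = 115.5 kN and R_C = 262.5 − 115.5 = 147 kN.
R_B = 53.78 + 115.5 = 169.3 kN.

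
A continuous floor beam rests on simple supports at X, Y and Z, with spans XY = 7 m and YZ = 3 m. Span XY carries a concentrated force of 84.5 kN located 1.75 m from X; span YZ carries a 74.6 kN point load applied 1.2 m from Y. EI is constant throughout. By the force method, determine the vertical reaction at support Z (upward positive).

Take M_Y as the redundant. Released structure: two simple spans XY and YZ with a hinge at Y.
End slopes at the hinge Y, treating each span as simply supported:
  span XY: point load 84.5 at a = 1.75: Pab(L + a)/(6LEI) = 161.7/EI
  span YZ: point load 74.6 at a = 1.2: Pab(L + b)/(6LEI) = 42.97/EI
  relative rotation θ_0 = (161.7 + 42.97)/EI = 204.7/EI
A unit hogging moment at Y produces rotation L₁/(3EI) + L₂/(3EI) = 3.333/EI.
Slope continuity at Y: θ_0 = M_Y·3.333/EI, so M_Y = 204.7/3.333 = 61.41 kN·m (hogging).
Span YZ, ΣM about Z: R_Y^{YZ}·3 = 134.3 + 61.41, so R_Y^{YZ} = 65.23 kN and R_Z = 74.6 − 65.23 = 9.369 kN.

R_Z = 9.369 kN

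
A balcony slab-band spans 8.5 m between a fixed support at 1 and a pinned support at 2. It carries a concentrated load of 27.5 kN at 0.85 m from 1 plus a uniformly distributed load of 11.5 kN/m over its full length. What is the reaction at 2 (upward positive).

Release the roller at 2. Primary structure: cantilever fixed at 1.
Free-end deflection of the primary structure under the applied loading (downward +):
  point load 27.5 at a = 0.85: Pa²(3L − a)/(6EI) = 81.63/EI
  UDL 11.5: wL⁴/(8EI) = 7504/EI
  δ_0 = 7585/EI
Tip deflection under a unit load at 2: L³/(3EI) = 204.7/EI.
Compatibility at 2: δ_0 − R_2·δ_{22} = 0, so R_2 = 7585/204.7 = 37.05 kN.

R_2 = 37.05 kN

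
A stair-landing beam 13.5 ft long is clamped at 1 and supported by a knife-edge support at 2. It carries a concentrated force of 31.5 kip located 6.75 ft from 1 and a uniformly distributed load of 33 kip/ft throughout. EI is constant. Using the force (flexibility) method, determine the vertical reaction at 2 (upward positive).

R_2 = 176.9 kip

Release the roller at 2. Primary structure: cantilever fixed at 1.
Primary-structure tip deflection at 2 by superposition:
  point load 31.5 at a = 6.75: Pa²(3L − a)/(6EI) = 8073/EI
  UDL 33: wL⁴/(8EI) = 137012/EI
  δ_0 = 145085/EI
Tip deflection under a unit load at 2: L³/(3EI) = 820.1/EI.
Compatibility at 2: δ_0 − R_2·δ_{22} = 0, so R_2 = 145085/820.1 = 176.9 kip.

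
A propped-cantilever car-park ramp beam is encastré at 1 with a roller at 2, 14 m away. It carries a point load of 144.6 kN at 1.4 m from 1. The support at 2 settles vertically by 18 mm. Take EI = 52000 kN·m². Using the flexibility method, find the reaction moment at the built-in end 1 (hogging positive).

Remove the prop at 2; the released (primary) structure is a cantilever built in at 1.
Primary-structure tip deflection at 2 by superposition:
  point load 144.6 at a = 1.4: Pa²(3L − a)/(6EI) = 1918/EI
Tip deflection under a unit load at 2: L³/(3EI) = 914.7/EI.
With EI = 52000 kN·m²: δ_0 = 0.03688 m and δ_{22} = 0.01759 m/kN.
Compatibility — the beam at 2 must follow the support down by 0.018 m: δ_0 − R_2·δ_{22} = 0.018, so R_2 = (0.03688 − 0.018)/0.01759 = 1.073 kN.
Moment equilibrium about 1: M_1 = Σ(load moments about 1) − R_2·L = 202.4 − 1.073×14 = 187.4 kN·m.

M_1 = 187.4 kN·m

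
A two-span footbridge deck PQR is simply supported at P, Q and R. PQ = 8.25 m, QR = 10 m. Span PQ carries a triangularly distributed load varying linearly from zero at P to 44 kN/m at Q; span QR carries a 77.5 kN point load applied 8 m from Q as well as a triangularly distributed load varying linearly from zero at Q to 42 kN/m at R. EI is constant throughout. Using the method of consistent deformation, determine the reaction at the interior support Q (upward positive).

R_Q = 265.2 kN

Release continuity at Q by inserting a hinge; the redundant is the internal moment M_Q. The primary structure is two simply-supported spans PQ and QR.
Rotations at Q on the released spans (each span's end-slope, ×1/EI):
  span PQ: triangular load, peak 44: w₀L³/(45EI) = 549/EI
  span QR: point load 77.5 at a = 8: Pab(L + b)/(6LEI) = 248/EI
  span QR: triangular load, peak 42: 7w₀L³/(360EI) = 816.7/EI
  relative rotation θ_0 = (549 + 1065)/EI = 1614/EI
A unit hogging moment at Q produces rotation L₁/(3EI) + L₂/(3EI) = 6.083/EI.
Compatibility: M_Q·(L₁+L₂)/(3EI) = θ_0, giving M_Q = 265.3 kN·m (hogging).
Span PQ, ΣM about P with M_Q applied at Q: R_Q^{PQ}·8.25 = 998.2 + 265.3, so R_Q^{PQ} = 153.2 kN and R_P = 181.5 − 153.2 = 28.35 kN.
Span QR, ΣM about R: R_Q^{QR}·10 = 855 + 265.3, so R_Q^{QR} = 112 kN and R_R = 287.5 − 112 = 175.5 kN.
R_Q = 153.2 + 112 = 265.2 kN.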